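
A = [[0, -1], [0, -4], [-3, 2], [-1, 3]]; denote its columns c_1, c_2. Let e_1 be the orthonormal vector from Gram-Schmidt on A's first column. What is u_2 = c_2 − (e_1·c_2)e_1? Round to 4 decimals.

c_1 = (0, 0, -3, -1); ‖c_1‖ = 3.1623, so e_1 = (0.0000, 0.0000, -0.9487, -0.3162).
e_1·c_2 = 0.0000·(-1) + 0.0000·(-4) + (-0.9487)·2 + (-0.3162)·3 = -2.8460.
u_2 = c_2 + 2.8460·e_1 = (-1.0000, -4.0000, -0.7000, 2.1000).

u_2 = (-1.0000, -4.0000, -0.7000, 2.1000)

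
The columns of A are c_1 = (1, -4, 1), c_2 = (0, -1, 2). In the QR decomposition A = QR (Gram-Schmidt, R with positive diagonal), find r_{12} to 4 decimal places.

r_{12} = 1.4142

c_1 = (1, -4, 1); ‖c_1‖ = 4.2426, so e_1 = (0.2357, -0.9428, 0.2357).
r_{12} = e_1·c_2 = 1.4142.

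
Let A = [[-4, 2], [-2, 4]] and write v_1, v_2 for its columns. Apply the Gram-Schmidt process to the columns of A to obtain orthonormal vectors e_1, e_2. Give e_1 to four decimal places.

v_1 = (-4, -2); ‖v_1‖ = 4.4721, so e_1 = (-0.8944, -0.4472).

e_1 = (-0.8944, -0.4472)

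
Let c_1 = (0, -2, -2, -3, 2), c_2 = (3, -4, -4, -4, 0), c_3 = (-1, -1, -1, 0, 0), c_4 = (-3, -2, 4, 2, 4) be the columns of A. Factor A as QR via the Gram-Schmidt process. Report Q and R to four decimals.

c_1 = (0, -2, -2, -3, 2); ‖c_1‖ = 4.5826, so e_1 = (0.0000, -0.4364, -0.4364, -0.6547, 0.4364).
e_1·c_2 = 0.0000·3 + (-0.4364)·(-4) + (-0.4364)·(-4) + (-0.6547)·(-4) + 0.4364·0 = 6.1101.
u_2 = c_2 − 6.1101·e_1 = (3.0000, -1.3333, -1.3333, 0.0000, -2.6667).
‖u_2‖ = 4.4347, so e_2 = (0.6765, -0.3007, -0.3007, 0.0000, -0.6013).
e_1·c_3 = 0.0000·(-1) + (-0.4364)·(-1) + (-0.4364)·(-1) + (-0.6547)·0 + 0.4364·0 = 0.8729; e_2·c_3 = 0.6765·(-1) + (-0.3007)·(-1) + (-0.3007)·(-1) + 0.0000·0 + (-0.6013)·0 = -0.0752.
u_3 = c_3 − 0.8729·e_1 + 0.0752·e_2 = (-0.9492, -0.6416, -0.6416, 0.5714, -0.4262).
‖u_3‖ = 1.4941, so e_3 = (-0.6353, -0.4294, -0.4294, 0.3824, -0.2852).
e_1·c_4 = 0.0000·(-3) + (-0.4364)·(-2) + (-0.4364)·4 + (-0.6547)·2 + 0.4364·4 = -0.4364; e_2·c_4 = 0.6765·(-3) + (-0.3007)·(-2) + (-0.3007)·4 + 0.0000·2 + (-0.6013)·4 = -5.0360; e_3·c_4 = (-0.6353)·(-3) + (-0.4294)·(-2) + (-0.4294)·4 + 0.3824·2 + (-0.2852)·4 = 0.6709.
u_4 = c_4 + 0.4364·e_1 + 5.0360·e_2 − 0.6709·e_3 = (0.8330, -3.4165, 2.5835, 1.4577, 1.3536).
‖u_4‖ = 4.7956, so e_4 = (0.1737, -0.7124, 0.5387, 0.3040, 0.2823).

Q = [[0.0000, 0.6765, -0.6353, 0.1737], [-0.4364, -0.3007, -0.4294, -0.7124], [-0.4364, -0.3007, -0.4294, 0.5387], [-0.6547, 0.0000, 0.3824, 0.3040], [0.4364, -0.6013, -0.2852, 0.2823]], R = [[4.5826, 6.1101, 0.8729, -0.4364], [0.0000, 4.4347, -0.0752, -5.0360], [0.0000, 0.0000, 1.4941, 0.6709], [0.0000, 0.0000, 0.0000, 4.7956]]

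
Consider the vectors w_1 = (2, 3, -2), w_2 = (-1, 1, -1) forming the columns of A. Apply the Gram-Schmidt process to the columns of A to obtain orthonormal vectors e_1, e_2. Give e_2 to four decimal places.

e_2 = (-0.8608, 0.2994, -0.4117)

w_1 = (2, 3, -2); ‖w_1‖ = 4.1231, so e_1 = (0.4851, 0.7276, -0.4851).
e_1·w_2 = 0.4851·(-1) + 0.7276·1 + (-0.4851)·(-1) = 0.7276.
u_2 = w_2 − 0.7276·e_1 = (-1.3529, 0.4706, -0.6471).
‖u_2‖ = 1.5718, so e_2 = (-0.8608, 0.2994, -0.4117).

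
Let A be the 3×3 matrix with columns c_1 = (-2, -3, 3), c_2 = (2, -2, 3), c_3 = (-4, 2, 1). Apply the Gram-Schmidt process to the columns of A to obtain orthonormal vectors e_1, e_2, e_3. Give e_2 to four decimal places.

c_1 = (-2, -3, 3); ‖c_1‖ = 4.6904, so e_1 = (-0.4264, -0.6396, 0.6396).
e_1·c_2 = (-0.4264)·2 + (-0.6396)·(-2) + 0.6396·3 = 2.3452.
u_2 = c_2 − 2.3452·e_1 = (3.0000, -0.5000, 1.5000).
‖u_2‖ = 3.3912, so e_2 = (0.8847, -0.1474, 0.4423).

e_2 = (0.8847, -0.1474, 0.4423)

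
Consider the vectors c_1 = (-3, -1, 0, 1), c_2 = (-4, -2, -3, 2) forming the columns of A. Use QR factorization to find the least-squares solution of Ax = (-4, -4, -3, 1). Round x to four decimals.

x = (0.0093, 1.0561)

c_1 = (-3, -1, 0, 1); ‖c_1‖ = 3.3166, so q_1 = (-0.9045, -0.3015, 0.0000, 0.3015).
q_1·c_2 = (-0.9045)·(-4) + (-0.3015)·(-2) + 0.0000·(-3) + 0.3015·2 = 4.8242.
u_2 = c_2 − 4.8242·q_1 = (0.3636, -0.5455, -3.0000, 0.5455).
‖u_2‖ = 3.1189, so q_2 = (0.1166, -0.1749, -0.9619, 0.1749).
Qᵀb = (5.1257, 3.2937).
Back-substitute: x_2 = 3.2937/3.1189 = 1.0561.
x_1 = (5.1257 − 4.8242·1.0561)/3.3166 = 0.0093.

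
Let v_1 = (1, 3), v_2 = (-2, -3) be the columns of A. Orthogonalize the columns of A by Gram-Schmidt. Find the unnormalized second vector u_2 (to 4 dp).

v_1 = (1, 3); ‖v_1‖ = 3.1623, so e_1 = (0.3162, 0.9487).
e_1·v_2 = 0.3162·(-2) + 0.9487·(-3) = -3.4785.
u_2 = v_2 + 3.4785·e_1 = (-0.9000, 0.3000).

u_2 = (-0.9000, 0.3000)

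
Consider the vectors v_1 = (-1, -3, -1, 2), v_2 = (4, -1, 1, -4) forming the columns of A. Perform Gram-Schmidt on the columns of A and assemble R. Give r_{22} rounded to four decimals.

v_1 = (-1, -3, -1, 2); ‖v_1‖ = 3.8730, so e_1 = (-0.2582, -0.7746, -0.2582, 0.5164).
e_1·v_2 = (-0.2582)·4 + (-0.7746)·(-1) + (-0.2582)·1 + 0.5164·(-4) = -2.5820.
u_2 = v_2 + 2.5820·e_1 = (3.3333, -3.0000, 0.3333, -2.6667).
r_{22} = ‖u_2‖ = 5.2281.

r_{22} = 5.2281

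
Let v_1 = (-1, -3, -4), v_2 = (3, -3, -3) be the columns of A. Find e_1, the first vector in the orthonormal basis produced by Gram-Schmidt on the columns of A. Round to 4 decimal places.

e_1 = (-0.1961, -0.5883, -0.7845)

e_1 = v_1/‖v_1‖ = (-1, -3, -4)/5.0990 = (-0.1961, -0.5883, -0.7845).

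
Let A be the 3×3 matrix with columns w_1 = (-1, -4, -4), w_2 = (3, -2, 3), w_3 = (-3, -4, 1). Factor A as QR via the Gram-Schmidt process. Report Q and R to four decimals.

w_1 = (-1, -4, -4); ‖w_1‖ = 5.7446, so q_1 = (-0.1741, -0.6963, -0.6963).
q_1·w_2 = (-0.1741)·3 + (-0.6963)·(-2) + (-0.6963)·3 = -1.2185.
u_2 = w_2 + 1.2185·q_1 = (2.7879, -2.8485, 2.1515).
‖u_2‖ = 4.5294, so q_2 = (0.6155, -0.6289, 0.4750).
q_1·w_3 = (-0.1741)·(-3) + (-0.6963)·(-4) + (-0.6963)·1 = 2.6112; q_2·w_3 = 0.6155·(-3) + (-0.6289)·(-4) + 0.4750·1 = 1.1440.
u_3 = w_3 − 2.6112·q_1 − 1.1440·q_2 = (-3.2496, -1.4623, 2.2747).
‖u_3‖ = 4.2276, so q_3 = (-0.7687, -0.3459, 0.5381).

Q = [[-0.1741, 0.6155, -0.7687], [-0.6963, -0.6289, -0.3459], [-0.6963, 0.4750, 0.5381]], R = [[5.7446, -1.2185, 2.6112], [0.0000, 4.5294, 1.1440], [0.0000, 0.0000, 4.2276]]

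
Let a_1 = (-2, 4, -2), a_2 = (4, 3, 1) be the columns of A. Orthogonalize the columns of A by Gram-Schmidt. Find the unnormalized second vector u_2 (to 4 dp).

u_2 = (4.1667, 2.6667, 1.1667)

a_1 = (-2, 4, -2); ‖a_1‖ = 4.8990, so e_1 = (-0.4082, 0.8165, -0.4082).
e_1·a_2 = (-0.4082)·4 + 0.8165·3 + (-0.4082)·1 = 0.4082.
u_2 = a_2 − 0.4082·e_1 = (4.1667, 2.6667, 1.1667).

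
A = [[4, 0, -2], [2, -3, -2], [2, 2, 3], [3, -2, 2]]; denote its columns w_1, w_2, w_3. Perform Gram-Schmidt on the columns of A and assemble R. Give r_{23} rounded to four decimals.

w_1 = (4, 2, 2, 3); ‖w_1‖ = 5.7446, so e_1 = (0.6963, 0.3482, 0.3482, 0.5222).
e_1·w_2 = 0.6963·0 + 0.3482·(-3) + 0.3482·2 + 0.5222·(-2) = -1.3926.
u_2 = w_2 + 1.3926·e_1 = (0.9697, -2.5152, 2.4848, -1.2727).
‖u_2‖ = 3.8808, so e_2 = (0.2499, -0.6481, 0.6403, -0.3280).
r_{23} = e_2·w_3 = 2.0614.

r_{23} = 2.0614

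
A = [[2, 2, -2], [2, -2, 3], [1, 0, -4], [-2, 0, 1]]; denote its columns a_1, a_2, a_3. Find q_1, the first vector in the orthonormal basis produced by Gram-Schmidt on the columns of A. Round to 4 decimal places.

q_1 = (0.5547, 0.5547, 0.2774, -0.5547)

q_1 = a_1/‖a_1‖ = (2, 2, 1, -2)/3.6056 = (0.5547, 0.5547, 0.2774, -0.5547).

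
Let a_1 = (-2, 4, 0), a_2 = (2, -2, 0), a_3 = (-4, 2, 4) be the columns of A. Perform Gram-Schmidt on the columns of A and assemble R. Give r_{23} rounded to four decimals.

r_{23} = -2.6833

a_1 = (-2, 4, 0); ‖a_1‖ = 4.4721, so q_1 = (-0.4472, 0.8944, 0.0000).
q_1·a_2 = (-0.4472)·2 + 0.8944·(-2) + 0.0000·0 = -2.6833.
u_2 = a_2 + 2.6833·q_1 = (0.8000, 0.4000, 0.0000).
‖u_2‖ = 0.8944, so q_2 = (0.8944, 0.4472, 0.0000).
r_{23} = q_2·a_3 = -2.6833.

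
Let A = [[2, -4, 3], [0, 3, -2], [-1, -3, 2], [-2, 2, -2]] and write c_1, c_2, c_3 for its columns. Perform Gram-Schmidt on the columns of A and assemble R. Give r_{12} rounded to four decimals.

c_1 = (2, 0, -1, -2); ‖c_1‖ = 3.0000, so q_1 = (0.6667, 0.0000, -0.3333, -0.6667).
r_{12} = q_1·c_2 = -3.0000.

r_{12} = -3.0000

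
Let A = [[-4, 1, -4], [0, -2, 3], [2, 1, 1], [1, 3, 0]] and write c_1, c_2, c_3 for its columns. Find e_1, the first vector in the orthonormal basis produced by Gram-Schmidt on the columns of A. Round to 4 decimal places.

e_1 = c_1/‖c_1‖ = (-4, 0, 2, 1)/4.5826 = (-0.8729, 0.0000, 0.4364, 0.2182).

e_1 = (-0.8729, 0.0000, 0.4364, 0.2182)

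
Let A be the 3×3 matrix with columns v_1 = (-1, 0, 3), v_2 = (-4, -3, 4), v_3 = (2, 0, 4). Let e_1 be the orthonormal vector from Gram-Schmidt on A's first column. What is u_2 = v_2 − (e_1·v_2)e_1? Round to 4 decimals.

e_1 = v_1/‖v_1‖ = (-1, 0, 3)/3.1623 = (-0.3162, 0.0000, 0.9487).
r_{12} = e_1·v_2 = 5.0596.
u_2 = v_2 − 5.0596·e_1 = (-2.4000, -3.0000, -0.8000).

u_2 = (-2.4000, -3.0000, -0.8000)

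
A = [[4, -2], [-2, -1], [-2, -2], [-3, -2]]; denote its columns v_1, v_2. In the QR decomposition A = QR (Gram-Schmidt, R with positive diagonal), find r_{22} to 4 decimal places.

v_1 = (4, -2, -2, -3); ‖v_1‖ = 5.7446, so e_1 = (0.6963, -0.3482, -0.3482, -0.5222).
e_1·v_2 = 0.6963·(-2) + (-0.3482)·(-1) + (-0.3482)·(-2) + (-0.5222)·(-2) = 0.6963.
u_2 = v_2 − 0.6963·e_1 = (-2.4848, -0.7576, -1.7576, -1.6364).
r_{22} = ‖u_2‖ = 3.5377.

r_{22} = 3.5377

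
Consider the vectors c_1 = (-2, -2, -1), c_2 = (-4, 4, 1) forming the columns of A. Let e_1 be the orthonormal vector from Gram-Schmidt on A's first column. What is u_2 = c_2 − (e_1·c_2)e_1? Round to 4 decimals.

e_1 = c_1/‖c_1‖ = (-2, -2, -1)/3.0000 = (-0.6667, -0.6667, -0.3333).
r_{12} = e_1·c_2 = -0.3333.
u_2 = c_2 + 0.3333·e_1 = (-4.2222, 3.7778, 0.8889).

u_2 = (-4.2222, 3.7778, 0.8889)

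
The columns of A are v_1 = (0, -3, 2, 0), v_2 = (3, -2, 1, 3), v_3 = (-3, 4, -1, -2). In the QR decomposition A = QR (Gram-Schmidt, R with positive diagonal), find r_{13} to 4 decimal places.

v_1 = (0, -3, 2, 0); ‖v_1‖ = 3.6056, so q_1 = (0.0000, -0.8321, 0.5547, 0.0000).
r_{13} = q_1·v_3 = -3.8829.

r_{13} = -3.8829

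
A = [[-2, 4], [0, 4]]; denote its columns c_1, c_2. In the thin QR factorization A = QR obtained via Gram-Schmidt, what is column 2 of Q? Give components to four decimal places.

e_2 = (0.0000, 1.0000)

c_1 = (-2, 0); ‖c_1‖ = 2.0000, so e_1 = (-1.0000, 0.0000).
e_1·c_2 = (-1.0000)·4 + 0.0000·4 = -4.0000.
u_2 = c_2 + 4.0000·e_1 = (0.0000, 4.0000).
‖u_2‖ = 4.0000, so e_2 = (0.0000, 1.0000).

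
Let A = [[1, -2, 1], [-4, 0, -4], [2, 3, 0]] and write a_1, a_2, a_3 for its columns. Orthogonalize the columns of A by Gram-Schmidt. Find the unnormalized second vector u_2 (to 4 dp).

a_1 = (1, -4, 2); ‖a_1‖ = 4.5826, so e_1 = (0.2182, -0.8729, 0.4364).
e_1·a_2 = 0.2182·(-2) + (-0.8729)·0 + 0.4364·3 = 0.8729.
u_2 = a_2 − 0.8729·e_1 = (-2.1905, 0.7619, 2.6190).

u_2 = (-2.1905, 0.7619, 2.6190)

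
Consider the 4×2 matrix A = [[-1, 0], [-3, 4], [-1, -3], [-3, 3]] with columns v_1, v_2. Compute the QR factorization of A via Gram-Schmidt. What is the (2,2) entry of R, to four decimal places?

v_1 = (-1, -3, -1, -3); ‖v_1‖ = 4.4721, so q_1 = (-0.2236, -0.6708, -0.2236, -0.6708).
q_1·v_2 = (-0.2236)·0 + (-0.6708)·4 + (-0.2236)·(-3) + (-0.6708)·3 = -4.0249.
u_2 = v_2 + 4.0249·q_1 = (-0.9000, 1.3000, -3.9000, 0.3000).
r_{22} = ‖u_2‖ = 4.2190.

r_{22} = 4.2190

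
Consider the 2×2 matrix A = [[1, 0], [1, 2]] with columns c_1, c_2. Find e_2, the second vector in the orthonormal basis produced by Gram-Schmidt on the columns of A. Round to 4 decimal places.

c_1 = (1, 1); ‖c_1‖ = 1.4142, so e_1 = (0.7071, 0.7071).
e_1·c_2 = 0.7071·0 + 0.7071·2 = 1.4142.
u_2 = c_2 − 1.4142·e_1 = (-1.0000, 1.0000).
‖u_2‖ = 1.4142, so e_2 = (-0.7071, 0.7071).

e_2 = (-0.7071, 0.7071)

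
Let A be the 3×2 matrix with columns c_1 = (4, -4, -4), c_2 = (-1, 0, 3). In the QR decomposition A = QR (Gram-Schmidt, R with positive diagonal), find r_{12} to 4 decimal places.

c_1 = (4, -4, -4); ‖c_1‖ = 6.9282, so q_1 = (0.5774, -0.5774, -0.5774).
r_{12} = q_1·c_2 = -2.3094.

r_{12} = -2.3094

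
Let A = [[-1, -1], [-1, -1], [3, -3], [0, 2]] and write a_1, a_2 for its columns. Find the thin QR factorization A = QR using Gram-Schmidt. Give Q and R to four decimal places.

Q = [[-0.3015, -0.5039], [-0.3015, -0.5039], [0.9045, -0.3359], [0.0000, 0.6159]], R = [[3.3166, -2.1106], [0.0000, 3.2474]]

e_1 = a_1/‖a_1‖ = (-1, -1, 3, 0)/3.3166 = (-0.3015, -0.3015, 0.9045, 0.0000).
r_{12} = e_1·a_2 = -2.1106.
u_2 = a_2 + 2.1106·e_1 = (-1.6364, -1.6364, -1.0909, 2.0000).
‖u_2‖ = 3.2474, so e_2 = (-0.5039, -0.5039, -0.3359, 0.6159).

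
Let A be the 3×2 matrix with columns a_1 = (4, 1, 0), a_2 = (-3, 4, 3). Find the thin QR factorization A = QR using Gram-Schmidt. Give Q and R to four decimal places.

q_1 = a_1/‖a_1‖ = (4, 1, 0)/4.1231 = (0.9701, 0.2425, 0.0000).
r_{12} = q_1·a_2 = -1.9403.
u_2 = a_2 + 1.9403·q_1 = (-1.1176, 4.4706, 3.0000).
‖u_2‖ = 5.4987, so q_2 = (-0.2033, 0.8130, 0.5456).

Q = [[0.9701, -0.2033], [0.2425, 0.8130], [0.0000, 0.5456]], R = [[4.1231, -1.9403], [0.0000, 5.4987]]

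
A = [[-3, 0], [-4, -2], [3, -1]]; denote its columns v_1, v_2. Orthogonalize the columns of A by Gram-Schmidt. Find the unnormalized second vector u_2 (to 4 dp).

u_2 = (0.4412, -1.4118, -1.4412)

v_1 = (-3, -4, 3); ‖v_1‖ = 5.8310, so e_1 = (-0.5145, -0.6860, 0.5145).
e_1·v_2 = (-0.5145)·0 + (-0.6860)·(-2) + 0.5145·(-1) = 0.8575.
u_2 = v_2 − 0.8575·e_1 = (0.4412, -1.4118, -1.4412).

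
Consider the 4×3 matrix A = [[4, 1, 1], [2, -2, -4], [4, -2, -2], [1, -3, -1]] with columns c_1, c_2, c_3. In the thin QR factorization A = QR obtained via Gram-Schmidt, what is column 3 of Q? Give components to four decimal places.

q_3 = (0.2207, -0.7846, 0.0269, 0.5787)

q_1 = c_1/‖c_1‖ = (4, 2, 4, 1)/6.0828 = (0.6576, 0.3288, 0.6576, 0.1644).
r_{12} = q_1·c_2 = -1.8084.
u_2 = c_2 + 1.8084·q_1 = (2.1892, -1.4054, -0.8108, -2.7027).
‖u_2‖ = 3.8379, so q_2 = (0.5704, -0.3662, -0.2113, -0.7042).
r_{13} = q_1·c_3 = -2.1372; r_{23} = q_2·c_3 = 3.1619.
u_3 = c_3 + 2.1372·q_1 − 3.1619·q_2 = (0.6018, -2.1394, 0.0734, 1.5780).
‖u_3‖ = 2.7267, so q_3 = (0.2207, -0.7846, 0.0269, 0.5787).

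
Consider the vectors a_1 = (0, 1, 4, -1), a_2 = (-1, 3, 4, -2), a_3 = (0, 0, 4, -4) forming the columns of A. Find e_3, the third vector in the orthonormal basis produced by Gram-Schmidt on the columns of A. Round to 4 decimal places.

e_1 = a_1/‖a_1‖ = (0, 1, 4, -1)/4.2426 = (0.0000, 0.2357, 0.9428, -0.2357).
r_{12} = e_1·a_2 = 4.9497.
u_2 = a_2 − 4.9497·e_1 = (-1.0000, 1.8333, -0.6667, -0.8333).
‖u_2‖ = 2.3452, so e_2 = (-0.4264, 0.7817, -0.2843, -0.3553).
r_{13} = e_1·a_3 = 4.7140; r_{23} = e_2·a_3 = 0.2843.
u_3 = a_3 − 4.7140·e_1 − 0.2843·e_2 = (0.1212, -1.3333, -0.3636, -2.7879).
‖u_3‖ = 3.1140, so e_3 = (0.0389, -0.4282, -0.1168, -0.8953).

e_3 = (0.0389, -0.4282, -0.1168, -0.8953)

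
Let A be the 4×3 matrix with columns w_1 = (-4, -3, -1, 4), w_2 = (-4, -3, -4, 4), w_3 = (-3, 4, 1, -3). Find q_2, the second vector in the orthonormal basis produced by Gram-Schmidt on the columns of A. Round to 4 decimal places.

q_1 = w_1/‖w_1‖ = (-4, -3, -1, 4)/6.4807 = (-0.6172, -0.4629, -0.1543, 0.6172).
r_{12} = q_1·w_2 = 6.9437.
u_2 = w_2 − 6.9437·q_1 = (0.2857, 0.2143, -2.9286, -0.2857).
‖u_2‖ = 2.9641, so q_2 = (0.0964, 0.0723, -0.9880, -0.0964).

q_2 = (0.0964, 0.0723, -0.9880, -0.0964)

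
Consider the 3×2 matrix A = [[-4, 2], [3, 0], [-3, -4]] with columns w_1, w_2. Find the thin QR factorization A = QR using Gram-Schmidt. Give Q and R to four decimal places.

Q = [[-0.6860, 0.5591], [0.5145, -0.0799], [-0.5145, -0.8253]], R = [[5.8310, 0.6860], [0.0000, 4.4192]]

w_1 = (-4, 3, -3); ‖w_1‖ = 5.8310, so q_1 = (-0.6860, 0.5145, -0.5145).
q_1·w_2 = (-0.6860)·2 + 0.5145·0 + (-0.5145)·(-4) = 0.6860.
u_2 = w_2 − 0.6860·q_1 = (2.4706, -0.3529, -3.6471).
‖u_2‖ = 4.4192, so q_2 = (0.5591, -0.0799, -0.8253).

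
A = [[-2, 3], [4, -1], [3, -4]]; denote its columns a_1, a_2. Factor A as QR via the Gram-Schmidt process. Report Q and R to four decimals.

Q = [[-0.3714, 0.4859], [0.7428, 0.6668], [0.5571, -0.5651]], R = [[5.3852, -4.0853], [0.0000, 3.0513]]

e_1 = a_1/‖a_1‖ = (-2, 4, 3)/5.3852 = (-0.3714, 0.7428, 0.5571).
r_{12} = e_1·a_2 = -4.0853.
u_2 = a_2 + 4.0853·e_1 = (1.4828, 2.0345, -1.7241).
‖u_2‖ = 3.0513, so e_2 = (0.4859, 0.6668, -0.5651).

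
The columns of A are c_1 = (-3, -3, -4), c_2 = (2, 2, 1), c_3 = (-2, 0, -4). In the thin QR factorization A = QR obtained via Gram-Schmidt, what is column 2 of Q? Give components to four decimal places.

e_1 = c_1/‖c_1‖ = (-3, -3, -4)/5.8310 = (-0.5145, -0.5145, -0.6860).
r_{12} = e_1·c_2 = -2.7440.
u_2 = c_2 + 2.7440·e_1 = (0.5882, 0.5882, -0.8824).
‖u_2‖ = 1.2127, so e_2 = (0.4851, 0.4851, -0.7276).

e_2 = (0.4851, 0.4851, -0.7276)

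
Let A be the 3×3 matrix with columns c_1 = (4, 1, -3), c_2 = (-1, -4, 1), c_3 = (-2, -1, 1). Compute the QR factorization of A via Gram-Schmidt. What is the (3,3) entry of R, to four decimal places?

c_1 = (4, 1, -3); ‖c_1‖ = 5.0990, so q_1 = (0.7845, 0.1961, -0.5883).
q_1·c_2 = 0.7845·(-1) + 0.1961·(-4) + (-0.5883)·1 = -2.1573.
u_2 = c_2 + 2.1573·q_1 = (0.6923, -3.5769, -0.2692).
‖u_2‖ = 3.6532, so q_2 = (0.1895, -0.9791, -0.0737).
q_1·c_3 = 0.7845·(-2) + 0.1961·(-1) + (-0.5883)·1 = -2.3534; q_2·c_3 = 0.1895·(-2) + (-0.9791)·(-1) + (-0.0737)·1 = 0.5264.
u_3 = c_3 + 2.3534·q_1 − 0.5264·q_2 = (-0.2536, -0.0231, -0.3458).
r_{33} = ‖u_3‖ = 0.4295.

r_{33} = 0.4295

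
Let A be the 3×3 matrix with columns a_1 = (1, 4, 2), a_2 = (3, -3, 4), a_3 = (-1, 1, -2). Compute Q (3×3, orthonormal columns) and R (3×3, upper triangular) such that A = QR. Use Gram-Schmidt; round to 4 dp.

Q = [[0.2182, 0.5230, 0.8239], [0.8729, -0.4822, 0.0749], [0.4364, 0.7028, -0.5618]], R = [[4.5826, -0.2182, -0.2182], [0.0000, 5.8269, -2.4108], [0.0000, 0.0000, 0.3745]]

q_1 = a_1/‖a_1‖ = (1, 4, 2)/4.5826 = (0.2182, 0.8729, 0.4364).
r_{12} = q_1·a_2 = -0.2182.
u_2 = a_2 + 0.2182·q_1 = (3.0476, -2.8095, 4.0952).
‖u_2‖ = 5.8269, so q_2 = (0.5230, -0.4822, 0.7028).
r_{13} = q_1·a_3 = -0.2182; r_{23} = q_2·a_3 = -2.4108.
u_3 = a_3 + 0.2182·q_1 + 2.4108·q_2 = (0.3086, 0.0281, -0.2104).
‖u_3‖ = 0.3745, so q_3 = (0.8239, 0.0749, -0.5618).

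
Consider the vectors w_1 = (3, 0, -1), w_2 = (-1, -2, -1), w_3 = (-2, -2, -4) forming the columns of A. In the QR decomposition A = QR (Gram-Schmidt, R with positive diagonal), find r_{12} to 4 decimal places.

w_1 = (3, 0, -1); ‖w_1‖ = 3.1623, so e_1 = (0.9487, 0.0000, -0.3162).
r_{12} = e_1·w_2 = -0.6325.

r_{12} = -0.6325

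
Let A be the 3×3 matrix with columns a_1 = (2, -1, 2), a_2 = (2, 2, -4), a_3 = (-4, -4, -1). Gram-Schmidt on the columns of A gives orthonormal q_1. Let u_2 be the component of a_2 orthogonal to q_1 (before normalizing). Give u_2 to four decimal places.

u_2 = (3.3333, 1.3333, -2.6667)

q_1 = a_1/‖a_1‖ = (2, -1, 2)/3.0000 = (0.6667, -0.3333, 0.6667).
r_{12} = q_1·a_2 = -2.0000.
u_2 = a_2 + 2.0000·q_1 = (3.3333, 1.3333, -2.6667).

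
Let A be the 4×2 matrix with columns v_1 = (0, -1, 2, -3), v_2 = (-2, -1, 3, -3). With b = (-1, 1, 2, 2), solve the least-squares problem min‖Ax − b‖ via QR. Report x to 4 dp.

x = (-1.2879, 0.9394)

e_1 = v_1/‖v_1‖ = (0, -1, 2, -3)/3.7417 = (0.0000, -0.2673, 0.5345, -0.8018).
r_{12} = e_1·v_2 = 4.2762.
u_2 = v_2 − 4.2762·e_1 = (-2.0000, 0.1429, 0.7143, 0.4286).
‖u_2‖ = 2.1712, so e_2 = (-0.9211, 0.0658, 0.3290, 0.1974).
Qᵀb = (-0.8018, 2.0397).
Back-substitute: x_2 = 2.0397/2.1712 = 0.9394.
x_1 = (-0.8018 − 4.2762·0.9394)/3.7417 = -1.2879.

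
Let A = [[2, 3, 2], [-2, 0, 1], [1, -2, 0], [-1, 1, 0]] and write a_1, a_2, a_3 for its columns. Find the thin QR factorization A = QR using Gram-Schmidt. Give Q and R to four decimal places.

Q = [[0.6325, 0.6631, 0.3963], [-0.6325, 0.1658, 0.7481], [0.3162, -0.6355, 0.4855], [-0.3162, 0.3592, -0.2180]], R = [[3.1623, 0.9487, 0.6325], [0.0000, 3.6194, 1.4920], [0.0000, 0.0000, 1.5408]]

a_1 = (2, -2, 1, -1); ‖a_1‖ = 3.1623, so q_1 = (0.6325, -0.6325, 0.3162, -0.3162).
q_1·a_2 = 0.6325·3 + (-0.6325)·0 + 0.3162·(-2) + (-0.3162)·1 = 0.9487.
u_2 = a_2 − 0.9487·q_1 = (2.4000, 0.6000, -2.3000, 1.3000).
‖u_2‖ = 3.6194, so q_2 = (0.6631, 0.1658, -0.6355, 0.3592).
q_1·a_3 = 0.6325·2 + (-0.6325)·1 + 0.3162·0 + (-0.3162)·0 = 0.6325; q_2·a_3 = 0.6631·2 + 0.1658·1 + (-0.6355)·0 + 0.3592·0 = 1.4920.
u_3 = a_3 − 0.6325·q_1 − 1.4920·q_2 = (0.6107, 1.1527, 0.7481, -0.3359).
‖u_3‖ = 1.5408, so q_3 = (0.3963, 0.7481, 0.4855, -0.2180).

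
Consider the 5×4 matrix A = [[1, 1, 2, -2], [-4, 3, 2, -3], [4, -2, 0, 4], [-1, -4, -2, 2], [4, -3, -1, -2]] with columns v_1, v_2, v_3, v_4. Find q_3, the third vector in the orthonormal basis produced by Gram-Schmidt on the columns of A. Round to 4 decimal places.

q_3 = (0.7254, 0.5025, 0.3196, 0.3345, 0.0852)

v_1 = (1, -4, 4, -1, 4); ‖v_1‖ = 7.0711, so q_1 = (0.1414, -0.5657, 0.5657, -0.1414, 0.5657).
q_1·v_2 = 0.1414·1 + (-0.5657)·3 + 0.5657·(-2) + (-0.1414)·(-4) + 0.5657·(-3) = -3.8184.
u_2 = v_2 + 3.8184·q_1 = (1.5400, 0.8400, 0.1600, -4.5400, -0.8400).
‖u_2‖ = 4.9417, so q_2 = (0.3116, 0.1700, 0.0324, -0.9187, -0.1700).
q_1·v_3 = 0.1414·2 + (-0.5657)·2 + 0.5657·0 + (-0.1414)·(-2) + 0.5657·(-1) = -1.1314; q_2·v_3 = 0.3116·2 + 0.1700·2 + 0.0324·0 + (-0.9187)·(-2) + (-0.1700)·(-1) = 2.9707.
u_3 = v_3 + 1.1314·q_1 − 2.9707·q_2 = (1.2342, 0.8550, 0.5438, 0.5692, 0.1450).
‖u_3‖ = 1.7015, so q_3 = (0.7254, 0.5025, 0.3196, 0.3345, 0.0852).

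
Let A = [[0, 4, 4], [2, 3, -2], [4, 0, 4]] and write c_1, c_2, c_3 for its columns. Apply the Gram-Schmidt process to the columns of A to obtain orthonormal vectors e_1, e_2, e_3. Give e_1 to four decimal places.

e_1 = (0.0000, 0.4472, 0.8944)

c_1 = (0, 2, 4); ‖c_1‖ = 4.4721, so e_1 = (0.0000, 0.4472, 0.8944).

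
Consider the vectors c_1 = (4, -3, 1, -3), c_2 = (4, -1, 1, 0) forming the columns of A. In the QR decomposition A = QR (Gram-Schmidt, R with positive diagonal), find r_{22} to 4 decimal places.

r_{22} = 2.5635

c_1 = (4, -3, 1, -3); ‖c_1‖ = 5.9161, so q_1 = (0.6761, -0.5071, 0.1690, -0.5071).
q_1·c_2 = 0.6761·4 + (-0.5071)·(-1) + 0.1690·1 + (-0.5071)·0 = 3.3806.
u_2 = c_2 − 3.3806·q_1 = (1.7143, 0.7143, 0.4286, 1.7143).
r_{22} = ‖u_2‖ = 2.5635.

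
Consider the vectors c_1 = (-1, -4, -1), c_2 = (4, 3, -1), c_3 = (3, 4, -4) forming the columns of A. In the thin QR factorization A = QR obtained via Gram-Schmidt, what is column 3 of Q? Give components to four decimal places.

q_1 = c_1/‖c_1‖ = (-1, -4, -1)/4.2426 = (-0.2357, -0.9428, -0.2357).
r_{12} = q_1·c_2 = -3.5355.
u_2 = c_2 + 3.5355·q_1 = (3.1667, -0.3333, -1.8333).
‖u_2‖ = 3.6742, so q_2 = (0.8619, -0.0907, -0.4990).
r_{13} = q_1·c_3 = -3.5355; r_{23} = q_2·c_3 = 4.2186.
u_3 = c_3 + 3.5355·q_1 − 4.2186·q_2 = (-1.4691, 1.0494, -2.7284).
‖u_3‖ = 3.2717, so q_3 = (-0.4491, 0.3208, -0.8340).

q_3 = (-0.4491, 0.3208, -0.8340)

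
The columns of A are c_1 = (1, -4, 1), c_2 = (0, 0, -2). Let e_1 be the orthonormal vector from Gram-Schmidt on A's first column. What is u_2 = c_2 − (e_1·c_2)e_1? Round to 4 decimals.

u_2 = (0.1111, -0.4444, -1.8889)

e_1 = c_1/‖c_1‖ = (1, -4, 1)/4.2426 = (0.2357, -0.9428, 0.2357).
r_{12} = e_1·c_2 = -0.4714.
u_2 = c_2 + 0.4714·e_1 = (0.1111, -0.4444, -1.8889).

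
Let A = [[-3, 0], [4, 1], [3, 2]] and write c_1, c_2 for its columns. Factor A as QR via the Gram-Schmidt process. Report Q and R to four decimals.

c_1 = (-3, 4, 3); ‖c_1‖ = 5.8310, so e_1 = (-0.5145, 0.6860, 0.5145).
e_1·c_2 = (-0.5145)·0 + 0.6860·1 + 0.5145·2 = 1.7150.
u_2 = c_2 − 1.7150·e_1 = (0.8824, -0.1765, 1.1176).
‖u_2‖ = 1.4349, so e_2 = (0.6149, -0.1230, 0.7789).

Q = [[-0.5145, 0.6149], [0.6860, -0.1230], [0.5145, 0.7789]], R = [[5.8310, 1.7150], [0.0000, 1.4349]]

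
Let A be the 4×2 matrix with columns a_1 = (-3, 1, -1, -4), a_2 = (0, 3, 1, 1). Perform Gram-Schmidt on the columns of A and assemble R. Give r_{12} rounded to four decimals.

a_1 = (-3, 1, -1, -4); ‖a_1‖ = 5.1962, so e_1 = (-0.5774, 0.1925, -0.1925, -0.7698).
r_{12} = e_1·a_2 = -0.3849.

r_{12} = -0.3849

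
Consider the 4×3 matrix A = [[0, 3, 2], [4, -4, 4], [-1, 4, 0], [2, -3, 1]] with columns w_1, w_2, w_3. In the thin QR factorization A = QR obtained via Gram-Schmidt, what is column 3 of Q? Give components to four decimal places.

w_1 = (0, 4, -1, 2); ‖w_1‖ = 4.5826, so q_1 = (0.0000, 0.8729, -0.2182, 0.4364).
q_1·w_2 = 0.0000·3 + 0.8729·(-4) + (-0.2182)·4 + 0.4364·(-3) = -5.6737.
u_2 = w_2 + 5.6737·q_1 = (3.0000, 0.9524, 2.7619, -0.5238).
‖u_2‖ = 4.2201, so q_2 = (0.7109, 0.2257, 0.6545, -0.1241).
q_1·w_3 = 0.0000·2 + 0.8729·4 + (-0.2182)·0 + 0.4364·1 = 3.9279; q_2·w_3 = 0.7109·2 + 0.2257·4 + 0.6545·0 + (-0.1241)·1 = 2.2003.
u_3 = w_3 − 3.9279·q_1 − 2.2003·q_2 = (0.4358, 0.0749, -0.5829, -0.4412).
‖u_3‖ = 0.8544, so q_3 = (0.5101, 0.0876, -0.6822, -0.5164).

q_3 = (0.5101, 0.0876, -0.6822, -0.5164)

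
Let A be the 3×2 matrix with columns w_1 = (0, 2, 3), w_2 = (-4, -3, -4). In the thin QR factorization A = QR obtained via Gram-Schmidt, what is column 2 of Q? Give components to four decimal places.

q_2 = (-0.9976, -0.0576, 0.0384)

w_1 = (0, 2, 3); ‖w_1‖ = 3.6056, so q_1 = (0.0000, 0.5547, 0.8321).
q_1·w_2 = 0.0000·(-4) + 0.5547·(-3) + 0.8321·(-4) = -4.9923.
u_2 = w_2 + 4.9923·q_1 = (-4.0000, -0.2308, 0.1538).
‖u_2‖ = 4.0096, so q_2 = (-0.9976, -0.0576, 0.0384).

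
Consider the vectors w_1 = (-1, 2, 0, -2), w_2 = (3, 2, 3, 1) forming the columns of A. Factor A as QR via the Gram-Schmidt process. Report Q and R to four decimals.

w_1 = (-1, 2, 0, -2); ‖w_1‖ = 3.0000, so q_1 = (-0.3333, 0.6667, 0.0000, -0.6667).
q_1·w_2 = (-0.3333)·3 + 0.6667·2 + 0.0000·3 + (-0.6667)·1 = -0.3333.
u_2 = w_2 + 0.3333·q_1 = (2.8889, 2.2222, 3.0000, 0.7778).
‖u_2‖ = 4.7842, so q_2 = (0.6038, 0.4645, 0.6271, 0.1626).

Q = [[-0.3333, 0.6038], [0.6667, 0.4645], [0.0000, 0.6271], [-0.6667, 0.1626]], R = [[3.0000, -0.3333], [0.0000, 4.7842]]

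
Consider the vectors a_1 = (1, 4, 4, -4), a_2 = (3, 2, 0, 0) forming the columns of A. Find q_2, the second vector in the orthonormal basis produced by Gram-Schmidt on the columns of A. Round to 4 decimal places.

q_2 = (0.8553, 0.3396, -0.2767, 0.2767)

q_1 = a_1/‖a_1‖ = (1, 4, 4, -4)/7.0000 = (0.1429, 0.5714, 0.5714, -0.5714).
r_{12} = q_1·a_2 = 1.5714.
u_2 = a_2 − 1.5714·q_1 = (2.7755, 1.1020, -0.8980, 0.8980).
‖u_2‖ = 3.2451, so q_2 = (0.8553, 0.3396, -0.2767, 0.2767).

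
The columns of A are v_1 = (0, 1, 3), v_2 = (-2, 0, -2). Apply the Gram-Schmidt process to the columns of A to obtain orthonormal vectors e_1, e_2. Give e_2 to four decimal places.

v_1 = (0, 1, 3); ‖v_1‖ = 3.1623, so e_1 = (0.0000, 0.3162, 0.9487).
e_1·v_2 = 0.0000·(-2) + 0.3162·0 + 0.9487·(-2) = -1.8974.
u_2 = v_2 + 1.8974·e_1 = (-2.0000, 0.6000, -0.2000).
‖u_2‖ = 2.0976, so e_2 = (-0.9535, 0.2860, -0.0953).

e_2 = (-0.9535, 0.2860, -0.0953)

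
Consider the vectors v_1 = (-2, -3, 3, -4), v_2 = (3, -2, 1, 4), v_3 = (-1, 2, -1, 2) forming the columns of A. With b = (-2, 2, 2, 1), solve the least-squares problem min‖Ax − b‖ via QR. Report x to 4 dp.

v_1 = (-2, -3, 3, -4); ‖v_1‖ = 6.1644, so e_1 = (-0.3244, -0.4867, 0.4867, -0.6489).
e_1·v_2 = (-0.3244)·3 + (-0.4867)·(-2) + 0.4867·1 + (-0.6489)·4 = -2.1089.
u_2 = v_2 + 2.1089·e_1 = (2.3158, -3.0263, 2.0263, 2.6316).
‖u_2‖ = 5.0550, so e_2 = (0.4581, -0.5987, 0.4009, 0.5206).
e_1·v_3 = (-0.3244)·(-1) + (-0.4867)·2 + 0.4867·(-1) + (-0.6489)·2 = -2.4333; e_2·v_3 = 0.4581·(-1) + (-0.5987)·2 + 0.4009·(-1) + 0.5206·2 = -1.0152.
u_3 = v_3 + 2.4333·e_1 + 1.0152·e_2 = (-1.3244, 0.2080, 0.5911, 0.9495).
‖u_3‖ = 1.7460, so e_3 = (-0.7586, 0.1192, 0.3386, 0.5438).
Qᵀb = (0.0000, -0.7913, 2.9764).
Back-substitute: x_3 = 2.9764/1.7460 = 1.7047.
x_2 = (-0.7913 + 1.0152·1.7047)/5.0550 = 0.1858.
x_1 = (0.0000 + 2.1089·0.1858 + 2.4333·1.7047)/6.1644 = 0.7365.

x = (0.7365, 0.1858, 1.7047)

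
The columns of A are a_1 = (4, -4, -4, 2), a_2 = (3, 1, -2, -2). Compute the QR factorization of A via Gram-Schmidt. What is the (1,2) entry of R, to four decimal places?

r_{12} = 1.6641

a_1 = (4, -4, -4, 2); ‖a_1‖ = 7.2111, so e_1 = (0.5547, -0.5547, -0.5547, 0.2774).
r_{12} = e_1·a_2 = 1.6641.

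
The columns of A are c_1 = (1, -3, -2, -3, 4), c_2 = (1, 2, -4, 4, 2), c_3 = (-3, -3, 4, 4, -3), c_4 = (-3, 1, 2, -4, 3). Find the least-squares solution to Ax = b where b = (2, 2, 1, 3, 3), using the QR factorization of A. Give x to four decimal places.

x = (-0.0937, 0.6175, 0.0732, 0.2269)

c_1 = (1, -3, -2, -3, 4); ‖c_1‖ = 6.2450, so e_1 = (0.1601, -0.4804, -0.3203, -0.4804, 0.6405).
e_1·c_2 = 0.1601·1 + (-0.4804)·2 + (-0.3203)·(-4) + (-0.4804)·4 + 0.6405·2 = -0.1601.
u_2 = c_2 + 0.1601·e_1 = (1.0256, 1.9231, -4.0513, 3.9231, 2.1026).
‖u_2‖ = 6.4011, so e_2 = (0.1602, 0.3004, -0.6329, 0.6129, 0.3285).
e_1·c_3 = 0.1601·(-3) + (-0.4804)·(-3) + (-0.3203)·4 + (-0.4804)·4 + 0.6405·(-3) = -4.1633; e_2·c_3 = 0.1602·(-3) + 0.3004·(-3) + (-0.6329)·4 + 0.6129·4 + 0.3285·(-3) = -2.4475.
u_3 = c_3 + 4.1633·e_1 + 2.4475·e_2 = (-1.9412, -4.2647, 1.1176, 3.5000, 0.4706).
‖u_3‖ = 5.9730, so e_3 = (-0.3250, -0.7140, 0.1871, 0.5860, 0.0788).
e_1·c_4 = 0.1601·(-3) + (-0.4804)·1 + (-0.3203)·2 + (-0.4804)·(-4) + 0.6405·3 = 2.2418; e_2·c_4 = 0.1602·(-3) + 0.3004·1 + (-0.6329)·2 + 0.6129·(-4) + 0.3285·3 = -2.9121; e_3·c_4 = (-0.3250)·(-3) + (-0.7140)·1 + 0.1871·2 + 0.5860·(-4) + 0.0788·3 = -1.4723.
u_4 = c_4 − 2.2418·e_1 + 2.9121·e_2 + 1.4723·e_3 = (-3.3709, 1.9006, 1.1503, -0.2756, 2.6366).
‖u_4‖ = 4.8297, so e_4 = (-0.6979, 0.3935, 0.2382, -0.0571, 0.5459).
Qᵀb = (-0.4804, 3.1124, 0.1034, 1.0959).
Back-substitute: x_4 = 1.0959/4.8297 = 0.2269.
x_3 = (0.1034 + 1.4723·0.2269)/5.9730 = 0.0732.
x_2 = (3.1124 + 2.4475·0.0732 + 2.9121·0.2269)/6.4011 = 0.6175.
x_1 = (-0.4804 + 0.1601·0.6175 + 4.1633·0.0732 − 2.2418·0.2269)/6.2450 = -0.0937.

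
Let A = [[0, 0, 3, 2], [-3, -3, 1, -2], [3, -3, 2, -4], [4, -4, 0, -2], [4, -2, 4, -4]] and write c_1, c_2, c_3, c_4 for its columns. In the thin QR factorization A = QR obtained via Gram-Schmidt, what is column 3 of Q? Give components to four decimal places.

e_3 = (0.6636, 0.1811, 0.0875, -0.4732, 0.5433)

e_1 = c_1/‖c_1‖ = (0, -3, 3, 4, 4)/7.0711 = (0.0000, -0.4243, 0.4243, 0.5657, 0.5657).
r_{12} = e_1·c_2 = -3.3941.
u_2 = c_2 + 3.3941·e_1 = (0.0000, -4.4400, -1.5600, -2.0800, -0.0800).
‖u_2‖ = 5.1459, so e_2 = (0.0000, -0.8628, -0.3032, -0.4042, -0.0155).
r_{13} = e_1·c_3 = 2.6870; r_{23} = e_2·c_3 = -1.5313.
u_3 = c_3 − 2.6870·e_1 + 1.5313·e_2 = (3.0000, 0.8187, 0.3958, -2.1390, 2.4562).
‖u_3‖ = 4.5205, so e_3 = (0.6636, 0.1811, 0.0875, -0.4732, 0.5433).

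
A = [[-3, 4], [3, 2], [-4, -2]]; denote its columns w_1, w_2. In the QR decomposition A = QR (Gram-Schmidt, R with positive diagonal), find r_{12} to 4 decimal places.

q_1 = w_1/‖w_1‖ = (-3, 3, -4)/5.8310 = (-0.5145, 0.5145, -0.6860).
r_{12} = q_1·w_2 = 0.3430.

r_{12} = 0.3430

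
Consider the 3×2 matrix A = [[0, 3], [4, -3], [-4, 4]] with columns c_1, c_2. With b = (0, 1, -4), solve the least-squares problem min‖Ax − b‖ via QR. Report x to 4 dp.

c_1 = (0, 4, -4); ‖c_1‖ = 5.6569, so e_1 = (0.0000, 0.7071, -0.7071).
e_1·c_2 = 0.0000·3 + 0.7071·(-3) + (-0.7071)·4 = -4.9497.
u_2 = c_2 + 4.9497·e_1 = (3.0000, 0.5000, 0.5000).
‖u_2‖ = 3.0822, so e_2 = (0.9733, 0.1622, 0.1622).
Qᵀb = (3.5355, -0.4867).
Back-substitute: x_2 = -0.4867/3.0822 = -0.1579.
x_1 = (3.5355 + 4.9497·(-0.1579))/5.6569 = 0.4868.

x = (0.4868, -0.1579)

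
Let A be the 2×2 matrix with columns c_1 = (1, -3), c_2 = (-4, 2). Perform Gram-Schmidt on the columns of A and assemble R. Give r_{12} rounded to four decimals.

c_1 = (1, -3); ‖c_1‖ = 3.1623, so q_1 = (0.3162, -0.9487).
r_{12} = q_1·c_2 = -3.1623.

r_{12} = -3.1623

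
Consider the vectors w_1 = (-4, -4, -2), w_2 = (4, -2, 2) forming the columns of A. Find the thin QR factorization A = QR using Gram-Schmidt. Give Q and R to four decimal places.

q_1 = w_1/‖w_1‖ = (-4, -4, -2)/6.0000 = (-0.6667, -0.6667, -0.3333).
r_{12} = q_1·w_2 = -2.0000.
u_2 = w_2 + 2.0000·q_1 = (2.6667, -3.3333, 1.3333).
‖u_2‖ = 4.4721, so q_2 = (0.5963, -0.7454, 0.2981).

Q = [[-0.6667, 0.5963], [-0.6667, -0.7454], [-0.3333, 0.2981]], R = [[6.0000, -2.0000], [0.0000, 4.4721]]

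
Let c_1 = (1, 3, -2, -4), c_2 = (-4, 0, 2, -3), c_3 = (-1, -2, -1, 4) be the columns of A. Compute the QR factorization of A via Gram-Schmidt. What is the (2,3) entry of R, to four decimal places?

r_{23} = -1.3495

e_1 = c_1/‖c_1‖ = (1, 3, -2, -4)/5.4772 = (0.1826, 0.5477, -0.3651, -0.7303).
r_{12} = e_1·c_2 = 0.7303.
u_2 = c_2 − 0.7303·e_1 = (-4.1333, -0.4000, 2.2667, -2.4667).
‖u_2‖ = 5.3354, so e_2 = (-0.7747, -0.0750, 0.4248, -0.4623).
r_{23} = e_2·c_3 = -1.3495.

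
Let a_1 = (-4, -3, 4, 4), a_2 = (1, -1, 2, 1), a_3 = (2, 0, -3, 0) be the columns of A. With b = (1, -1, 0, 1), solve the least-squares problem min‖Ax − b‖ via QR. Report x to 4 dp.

q_1 = a_1/‖a_1‖ = (-4, -3, 4, 4)/7.5498 = (-0.5298, -0.3974, 0.5298, 0.5298).
r_{12} = q_1·a_2 = 1.4570.
u_2 = a_2 − 1.4570·q_1 = (1.7719, -0.4211, 1.2281, 0.2281).
‖u_2‖ = 2.2084, so q_2 = (0.8023, -0.1907, 0.5561, 0.1033).
r_{13} = q_1·a_3 = -2.6491; r_{23} = q_2·a_3 = -0.0636.
u_3 = a_3 + 2.6491·q_1 + 0.0636·q_2 = (0.6475, -1.0647, -1.5612, 1.4101).
‖u_3‖ = 2.4451, so q_3 = (0.2648, -0.4355, -0.6385, 0.5767).
Qᵀb = (0.3974, 1.0963, 1.2770).
Back-substitute: x_3 = 1.2770/2.4451 = 0.5223.
x_2 = (1.0963 + 0.0636·0.5223)/2.2084 = 0.5114.
x_1 = (0.3974 − 1.4570·0.5114 + 2.6491·0.5223)/7.5498 = 0.1372.

x = (0.1372, 0.5114, 0.5223)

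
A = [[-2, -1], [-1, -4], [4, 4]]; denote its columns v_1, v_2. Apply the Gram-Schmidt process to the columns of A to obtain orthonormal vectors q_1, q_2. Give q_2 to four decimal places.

q_2 = (0.3472, -0.9359, -0.0604)

v_1 = (-2, -1, 4); ‖v_1‖ = 4.5826, so q_1 = (-0.4364, -0.2182, 0.8729).
q_1·v_2 = (-0.4364)·(-1) + (-0.2182)·(-4) + 0.8729·4 = 4.8008.
u_2 = v_2 − 4.8008·q_1 = (1.0952, -2.9524, -0.1905).
‖u_2‖ = 3.1547, so q_2 = (0.3472, -0.9359, -0.0604).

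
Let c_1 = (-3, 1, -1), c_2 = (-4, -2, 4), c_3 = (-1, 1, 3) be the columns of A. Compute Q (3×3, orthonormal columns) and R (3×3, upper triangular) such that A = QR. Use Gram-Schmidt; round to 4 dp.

c_1 = (-3, 1, -1); ‖c_1‖ = 3.3166, so q_1 = (-0.9045, 0.3015, -0.3015).
q_1·c_2 = (-0.9045)·(-4) + 0.3015·(-2) + (-0.3015)·4 = 1.8091.
u_2 = c_2 − 1.8091·q_1 = (-2.3636, -2.5455, 4.5455).
‖u_2‖ = 5.7208, so q_2 = (-0.4132, -0.4449, 0.7946).
q_1·c_3 = (-0.9045)·(-1) + 0.3015·1 + (-0.3015)·3 = 0.3015; q_2·c_3 = (-0.4132)·(-1) + (-0.4449)·1 + 0.7946·3 = 2.3519.
u_3 = c_3 − 0.3015·q_1 − 2.3519·q_2 = (0.2444, 1.9556, 1.2222).
‖u_3‖ = 2.3190, so q_3 = (0.1054, 0.8433, 0.5270).

Q = [[-0.9045, -0.4132, 0.1054], [0.3015, -0.4449, 0.8433], [-0.3015, 0.7946, 0.5270]], R = [[3.3166, 1.8091, 0.3015], [0.0000, 5.7208, 2.3519], [0.0000, 0.0000, 2.3190]]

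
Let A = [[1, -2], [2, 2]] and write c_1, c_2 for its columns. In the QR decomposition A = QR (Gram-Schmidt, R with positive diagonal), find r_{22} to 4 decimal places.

r_{22} = 2.6833

q_1 = c_1/‖c_1‖ = (1, 2)/2.2361 = (0.4472, 0.8944).
r_{12} = q_1·c_2 = 0.8944.
u_2 = c_2 − 0.8944·q_1 = (-2.4000, 1.2000).
r_{22} = ‖u_2‖ = 2.6833.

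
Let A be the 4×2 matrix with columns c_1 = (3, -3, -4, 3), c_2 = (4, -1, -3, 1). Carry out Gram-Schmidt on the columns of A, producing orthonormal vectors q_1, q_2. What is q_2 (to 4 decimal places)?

c_1 = (3, -3, -4, 3); ‖c_1‖ = 6.5574, so q_1 = (0.4575, -0.4575, -0.6100, 0.4575).
q_1·c_2 = 0.4575·4 + (-0.4575)·(-1) + (-0.6100)·(-3) + 0.4575·1 = 4.5750.
u_2 = c_2 − 4.5750·q_1 = (1.9070, 1.0930, -0.2093, -1.0930).
‖u_2‖ = 2.4637, so q_2 = (0.7740, 0.4437, -0.0850, -0.4437).

q_2 = (0.7740, 0.4437, -0.0850, -0.4437)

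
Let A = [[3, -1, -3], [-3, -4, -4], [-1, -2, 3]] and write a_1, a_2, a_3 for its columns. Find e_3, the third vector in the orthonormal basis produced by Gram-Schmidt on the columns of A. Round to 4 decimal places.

e_3 = (-0.1200, -0.4198, 0.8996)

a_1 = (3, -3, -1); ‖a_1‖ = 4.3589, so e_1 = (0.6882, -0.6882, -0.2294).
e_1·a_2 = 0.6882·(-1) + (-0.6882)·(-4) + (-0.2294)·(-2) = 2.5236.
u_2 = a_2 − 2.5236·e_1 = (-2.7368, -2.2632, -1.4211).
‖u_2‖ = 3.8251, so e_2 = (-0.7155, -0.5917, -0.3715).
e_1·a_3 = 0.6882·(-3) + (-0.6882)·(-4) + (-0.2294)·3 = 0.0000; e_2·a_3 = (-0.7155)·(-3) + (-0.5917)·(-4) + (-0.3715)·3 = 3.3986.
u_3 = a_3 + 0.0000·e_1 − 3.3986·e_2 = (-0.5683, -1.9892, 4.2626).
‖u_3‖ = 4.7381, so e_3 = (-0.1200, -0.4198, 0.8996).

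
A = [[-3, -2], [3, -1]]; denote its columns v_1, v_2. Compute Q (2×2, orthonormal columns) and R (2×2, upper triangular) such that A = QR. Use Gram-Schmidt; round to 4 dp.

v_1 = (-3, 3); ‖v_1‖ = 4.2426, so e_1 = (-0.7071, 0.7071).
e_1·v_2 = (-0.7071)·(-2) + 0.7071·(-1) = 0.7071.
u_2 = v_2 − 0.7071·e_1 = (-1.5000, -1.5000).
‖u_2‖ = 2.1213, so e_2 = (-0.7071, -0.7071).

Q = [[-0.7071, -0.7071], [0.7071, -0.7071]], R = [[4.2426, 0.7071], [0.0000, 2.1213]]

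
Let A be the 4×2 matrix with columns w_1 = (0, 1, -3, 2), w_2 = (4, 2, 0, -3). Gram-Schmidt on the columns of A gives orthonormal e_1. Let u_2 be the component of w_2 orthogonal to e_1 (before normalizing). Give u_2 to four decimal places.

w_1 = (0, 1, -3, 2); ‖w_1‖ = 3.7417, so e_1 = (0.0000, 0.2673, -0.8018, 0.5345).
e_1·w_2 = 0.0000·4 + 0.2673·2 + (-0.8018)·0 + 0.5345·(-3) = -1.0690.
u_2 = w_2 + 1.0690·e_1 = (4.0000, 2.2857, -0.8571, -2.4286).

u_2 = (4.0000, 2.2857, -0.8571, -2.4286)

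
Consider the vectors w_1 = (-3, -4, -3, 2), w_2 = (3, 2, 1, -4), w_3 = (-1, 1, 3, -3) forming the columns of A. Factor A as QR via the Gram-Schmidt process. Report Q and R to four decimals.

Q = [[-0.4867, 0.2579, -0.6862], [-0.6489, -0.3095, -0.1291], [-0.4867, -0.3955, 0.5666], [0.3244, -0.8254, -0.4375]], R = [[6.1644, -4.5422, -2.5955], [0.0000, 3.0608, 0.7222], [0.0000, 0.0000, 3.5695]]

w_1 = (-3, -4, -3, 2); ‖w_1‖ = 6.1644, so e_1 = (-0.4867, -0.6489, -0.4867, 0.3244).
e_1·w_2 = (-0.4867)·3 + (-0.6489)·2 + (-0.4867)·1 + 0.3244·(-4) = -4.5422.
u_2 = w_2 + 4.5422·e_1 = (0.7895, -0.9474, -1.2105, -2.5263).
‖u_2‖ = 3.0608, so e_2 = (0.2579, -0.3095, -0.3955, -0.8254).
e_1·w_3 = (-0.4867)·(-1) + (-0.6489)·1 + (-0.4867)·3 + 0.3244·(-3) = -2.5955; e_2·w_3 = 0.2579·(-1) + (-0.3095)·1 + (-0.3955)·3 + (-0.8254)·(-3) = 0.7222.
u_3 = w_3 + 2.5955·e_1 − 0.7222·e_2 = (-2.4494, -0.4607, 2.0225, -1.5618).
‖u_3‖ = 3.5695, so e_3 = (-0.6862, -0.1291, 0.5666, -0.4375).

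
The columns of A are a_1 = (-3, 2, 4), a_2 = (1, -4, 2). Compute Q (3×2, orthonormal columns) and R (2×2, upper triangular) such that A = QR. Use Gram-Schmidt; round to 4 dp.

a_1 = (-3, 2, 4); ‖a_1‖ = 5.3852, so e_1 = (-0.5571, 0.3714, 0.7428).
e_1·a_2 = (-0.5571)·1 + 0.3714·(-4) + 0.7428·2 = -0.5571.
u_2 = a_2 + 0.5571·e_1 = (0.6897, -3.7931, 2.4138).
‖u_2‖ = 4.5486, so e_2 = (0.1516, -0.8339, 0.5307).

Q = [[-0.5571, 0.1516], [0.3714, -0.8339], [0.7428, 0.5307]], R = [[5.3852, -0.5571], [0.0000, 4.5486]]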